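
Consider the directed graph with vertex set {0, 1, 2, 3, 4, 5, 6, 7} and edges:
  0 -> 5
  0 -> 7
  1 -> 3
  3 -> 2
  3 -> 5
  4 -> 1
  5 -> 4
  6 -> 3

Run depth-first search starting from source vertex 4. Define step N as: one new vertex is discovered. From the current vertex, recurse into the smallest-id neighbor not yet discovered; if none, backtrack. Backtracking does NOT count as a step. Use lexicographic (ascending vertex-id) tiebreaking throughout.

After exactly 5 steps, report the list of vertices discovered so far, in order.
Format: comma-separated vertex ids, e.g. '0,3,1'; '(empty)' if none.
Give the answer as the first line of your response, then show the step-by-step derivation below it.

4,1,3,2,5

step 1: discover 4; path=4; order=4
step 2: discover 1; path=4>1; order=4,1
step 3: discover 3; path=4>1>3; order=4,1,3
step 4: discover 2; path=4>1>3>2; order=4,1,3,2
step 5: discover 5; path=4>1>3>5; order=4,1,3,2,5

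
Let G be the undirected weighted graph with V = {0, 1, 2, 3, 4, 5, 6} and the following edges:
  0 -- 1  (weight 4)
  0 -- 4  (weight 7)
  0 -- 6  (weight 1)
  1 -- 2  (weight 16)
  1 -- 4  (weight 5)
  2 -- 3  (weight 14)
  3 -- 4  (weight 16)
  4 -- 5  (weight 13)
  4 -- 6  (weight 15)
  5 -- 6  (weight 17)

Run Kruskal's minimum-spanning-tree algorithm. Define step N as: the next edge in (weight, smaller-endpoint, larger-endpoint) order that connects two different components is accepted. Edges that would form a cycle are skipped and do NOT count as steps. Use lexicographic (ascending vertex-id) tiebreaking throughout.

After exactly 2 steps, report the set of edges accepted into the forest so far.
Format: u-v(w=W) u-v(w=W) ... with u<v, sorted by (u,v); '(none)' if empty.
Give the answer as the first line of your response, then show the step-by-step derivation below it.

0-1(w=4) 0-6(w=1)

step 1: add edge 0-6 (w=1); MST = {0-6(w=1)}
step 2: add edge 0-1 (w=4); MST = {0-1(w=4) 0-6(w=1)}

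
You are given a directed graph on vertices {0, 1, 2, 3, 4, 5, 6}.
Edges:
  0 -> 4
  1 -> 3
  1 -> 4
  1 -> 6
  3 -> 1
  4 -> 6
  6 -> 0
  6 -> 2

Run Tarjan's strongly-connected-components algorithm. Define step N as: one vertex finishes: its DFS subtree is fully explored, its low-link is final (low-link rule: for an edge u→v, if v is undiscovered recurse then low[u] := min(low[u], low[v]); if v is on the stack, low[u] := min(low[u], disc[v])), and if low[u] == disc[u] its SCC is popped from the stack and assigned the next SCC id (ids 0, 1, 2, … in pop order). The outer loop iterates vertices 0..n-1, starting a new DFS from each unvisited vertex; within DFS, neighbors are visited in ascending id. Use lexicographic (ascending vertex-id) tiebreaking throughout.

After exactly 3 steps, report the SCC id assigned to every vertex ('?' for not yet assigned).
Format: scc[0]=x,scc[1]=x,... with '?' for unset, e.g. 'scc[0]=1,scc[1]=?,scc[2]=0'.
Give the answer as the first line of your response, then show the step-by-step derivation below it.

scc[0]=?,scc[1]=?,scc[2]=0,scc[3]=?,scc[4]=?,scc[5]=?,scc[6]=?

step 1: low=(low[0]=0,low[1]=?,low[2]=3,low[3]=?,low[4]=1,low[5]=?,low[6]=0); scc=(scc[0]=?,scc[1]=?,scc[2]=0,scc[3]=?,scc[4]=?,scc[5]=?,scc[6]=?)
step 2: low=(low[0]=0,low[1]=?,low[2]=3,low[3]=?,low[4]=1,low[5]=?,low[6]=0); scc=(scc[0]=?,scc[1]=?,scc[2]=0,scc[3]=?,scc[4]=?,scc[5]=?,scc[6]=?)
step 3: low=(low[0]=0,low[1]=?,low[2]=3,low[3]=?,low[4]=0,low[5]=?,low[6]=0); scc=(scc[0]=?,scc[1]=?,scc[2]=0,scc[3]=?,scc[4]=?,scc[5]=?,scc[6]=?)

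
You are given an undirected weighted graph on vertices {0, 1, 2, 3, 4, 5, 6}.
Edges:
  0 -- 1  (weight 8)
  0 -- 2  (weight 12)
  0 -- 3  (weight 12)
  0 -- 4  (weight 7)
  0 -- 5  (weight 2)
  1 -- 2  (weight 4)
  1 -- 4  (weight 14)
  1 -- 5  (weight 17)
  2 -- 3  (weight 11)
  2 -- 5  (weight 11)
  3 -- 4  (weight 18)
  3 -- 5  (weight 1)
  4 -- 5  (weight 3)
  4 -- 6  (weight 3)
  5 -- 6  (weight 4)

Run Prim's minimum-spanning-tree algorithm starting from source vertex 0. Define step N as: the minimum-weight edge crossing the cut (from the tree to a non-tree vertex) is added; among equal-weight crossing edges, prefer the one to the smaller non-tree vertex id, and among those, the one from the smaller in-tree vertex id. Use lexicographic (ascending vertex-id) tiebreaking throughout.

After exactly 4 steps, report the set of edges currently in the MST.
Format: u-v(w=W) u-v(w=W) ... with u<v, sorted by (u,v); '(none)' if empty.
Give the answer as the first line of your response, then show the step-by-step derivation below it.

0-5(w=2) 3-5(w=1) 4-5(w=3) 4-6(w=3)

step 1: add edge 0-5 (w=2); MST = {0-5(w=2)}
step 2: add edge 3-5 (w=1); MST = {0-5(w=2) 3-5(w=1)}
step 3: add edge 4-5 (w=3); MST = {0-5(w=2) 3-5(w=1) 4-5(w=3)}
step 4: add edge 4-6 (w=3); MST = {0-5(w=2) 3-5(w=1) 4-5(w=3) 4-6(w=3)}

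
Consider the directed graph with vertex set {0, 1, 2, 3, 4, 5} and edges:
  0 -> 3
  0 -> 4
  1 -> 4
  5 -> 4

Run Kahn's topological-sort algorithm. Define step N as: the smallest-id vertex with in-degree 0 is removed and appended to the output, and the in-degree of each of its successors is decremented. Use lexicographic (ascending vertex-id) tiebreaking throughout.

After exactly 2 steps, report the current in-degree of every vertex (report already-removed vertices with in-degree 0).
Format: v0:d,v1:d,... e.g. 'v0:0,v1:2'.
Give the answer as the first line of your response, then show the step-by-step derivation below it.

v0:0,v1:0,v2:0,v3:0,v4:1,v5:0

step 1: output 0; order=[0]; indeg=(0,0,0,0,2,0)
step 2: output 1; order=[0,1]; indeg=(0,0,0,0,1,0)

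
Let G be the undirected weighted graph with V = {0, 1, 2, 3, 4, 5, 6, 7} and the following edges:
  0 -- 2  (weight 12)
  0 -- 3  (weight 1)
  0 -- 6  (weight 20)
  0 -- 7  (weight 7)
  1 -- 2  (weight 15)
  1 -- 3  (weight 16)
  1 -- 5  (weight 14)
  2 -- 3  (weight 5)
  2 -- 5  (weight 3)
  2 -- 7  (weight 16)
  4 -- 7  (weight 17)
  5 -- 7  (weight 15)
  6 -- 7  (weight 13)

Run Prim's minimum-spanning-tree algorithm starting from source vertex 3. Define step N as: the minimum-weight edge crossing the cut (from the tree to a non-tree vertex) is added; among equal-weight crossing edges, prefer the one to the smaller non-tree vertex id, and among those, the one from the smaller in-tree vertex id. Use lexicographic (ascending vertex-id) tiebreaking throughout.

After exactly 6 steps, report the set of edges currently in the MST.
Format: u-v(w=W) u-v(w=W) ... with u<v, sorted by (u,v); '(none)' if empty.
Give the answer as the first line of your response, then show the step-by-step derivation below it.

0-3(w=1) 0-7(w=7) 1-5(w=14) 2-3(w=5) 2-5(w=3) 6-7(w=13)

step 1: add edge 0-3 (w=1); MST = {0-3(w=1)}
step 2: add edge 2-3 (w=5); MST = {0-3(w=1) 2-3(w=5)}
step 3: add edge 2-5 (w=3); MST = {0-3(w=1) 2-3(w=5) 2-5(w=3)}
step 4: add edge 0-7 (w=7); MST = {0-3(w=1) 0-7(w=7) 2-3(w=5) 2-5(w=3)}
step 5: add edge 6-7 (w=13); MST = {0-3(w=1) 0-7(w=7) 2-3(w=5) 2-5(w=3) 6-7(w=13)}
step 6: add edge 1-5 (w=14); MST = {0-3(w=1) 0-7(w=7) 1-5(w=14) 2-3(w=5) 2-5(w=3) 6-7(w=13)}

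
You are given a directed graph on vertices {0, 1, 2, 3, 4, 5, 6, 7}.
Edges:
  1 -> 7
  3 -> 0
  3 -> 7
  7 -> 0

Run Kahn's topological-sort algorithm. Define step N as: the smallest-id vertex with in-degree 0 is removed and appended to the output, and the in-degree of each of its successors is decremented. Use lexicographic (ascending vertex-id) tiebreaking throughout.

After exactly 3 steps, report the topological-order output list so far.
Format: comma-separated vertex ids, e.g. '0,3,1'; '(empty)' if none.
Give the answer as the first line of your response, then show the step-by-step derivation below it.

1,2,3

step 1: output 1; order=[1]; indeg=(2,0,0,0,0,0,0,1)
step 2: output 2; order=[1,2]; indeg=(2,0,0,0,0,0,0,1)
step 3: output 3; order=[1,2,3]; indeg=(1,0,0,0,0,0,0,0)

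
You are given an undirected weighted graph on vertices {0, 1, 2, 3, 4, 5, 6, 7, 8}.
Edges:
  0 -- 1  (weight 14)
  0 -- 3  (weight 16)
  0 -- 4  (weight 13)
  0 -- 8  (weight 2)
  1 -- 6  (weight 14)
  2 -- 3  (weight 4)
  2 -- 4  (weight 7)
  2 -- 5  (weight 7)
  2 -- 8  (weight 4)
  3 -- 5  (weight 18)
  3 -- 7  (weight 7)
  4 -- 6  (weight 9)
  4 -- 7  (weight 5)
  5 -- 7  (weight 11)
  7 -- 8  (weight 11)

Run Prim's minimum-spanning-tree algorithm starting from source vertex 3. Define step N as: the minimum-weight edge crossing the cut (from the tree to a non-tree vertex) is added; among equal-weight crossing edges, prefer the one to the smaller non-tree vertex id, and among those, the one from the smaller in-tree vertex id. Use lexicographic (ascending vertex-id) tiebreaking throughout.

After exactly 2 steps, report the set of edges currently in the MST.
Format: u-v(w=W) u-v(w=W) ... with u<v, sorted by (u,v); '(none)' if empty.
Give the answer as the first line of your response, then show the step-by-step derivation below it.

2-3(w=4) 2-8(w=4)

step 1: add edge 2-3 (w=4); MST = {2-3(w=4)}
step 2: add edge 2-8 (w=4); MST = {2-3(w=4) 2-8(w=4)}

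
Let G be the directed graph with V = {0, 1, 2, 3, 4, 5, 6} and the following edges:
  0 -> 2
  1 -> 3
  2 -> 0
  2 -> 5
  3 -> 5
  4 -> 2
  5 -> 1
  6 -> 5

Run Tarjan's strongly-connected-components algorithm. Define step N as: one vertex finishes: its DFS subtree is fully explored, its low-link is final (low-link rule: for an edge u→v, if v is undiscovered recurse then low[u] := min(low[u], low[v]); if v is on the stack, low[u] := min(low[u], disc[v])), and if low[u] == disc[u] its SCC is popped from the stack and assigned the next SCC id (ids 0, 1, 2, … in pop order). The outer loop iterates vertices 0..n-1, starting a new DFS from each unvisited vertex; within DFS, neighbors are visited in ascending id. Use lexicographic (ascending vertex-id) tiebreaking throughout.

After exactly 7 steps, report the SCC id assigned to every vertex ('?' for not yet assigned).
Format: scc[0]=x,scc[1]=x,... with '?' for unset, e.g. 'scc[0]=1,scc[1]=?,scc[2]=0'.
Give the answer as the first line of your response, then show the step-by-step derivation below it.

scc[0]=1,scc[1]=0,scc[2]=1,scc[3]=0,scc[4]=2,scc[5]=0,scc[6]=3

step 1: low=(low[0]=0,low[1]=3,low[2]=0,low[3]=2,low[4]=?,low[5]=2,low[6]=?); scc=(scc[0]=?,scc[1]=?,scc[2]=?,scc[3]=?,scc[4]=?,scc[5]=?,scc[6]=?)
step 2: low=(low[0]=0,low[1]=2,low[2]=0,low[3]=2,low[4]=?,low[5]=2,low[6]=?); scc=(scc[0]=?,scc[1]=?,scc[2]=?,scc[3]=?,scc[4]=?,scc[5]=?,scc[6]=?)
step 3: low=(low[0]=0,low[1]=2,low[2]=0,low[3]=2,low[4]=?,low[5]=2,low[6]=?); scc=(scc[0]=?,scc[1]=0,scc[2]=?,scc[3]=0,scc[4]=?,scc[5]=0,scc[6]=?)
step 4: low=(low[0]=0,low[1]=2,low[2]=0,low[3]=2,low[4]=?,low[5]=2,low[6]=?); scc=(scc[0]=?,scc[1]=0,scc[2]=?,scc[3]=0,scc[4]=?,scc[5]=0,scc[6]=?)
step 5: low=(low[0]=0,low[1]=2,low[2]=0,low[3]=2,low[4]=?,low[5]=2,low[6]=?); scc=(scc[0]=1,scc[1]=0,scc[2]=1,scc[3]=0,scc[4]=?,scc[5]=0,scc[6]=?)
step 6: low=(low[0]=0,low[1]=2,low[2]=0,low[3]=2,low[4]=5,low[5]=2,low[6]=?); scc=(scc[0]=1,scc[1]=0,scc[2]=1,scc[3]=0,scc[4]=2,scc[5]=0,scc[6]=?)
step 7: low=(low[0]=0,low[1]=2,low[2]=0,low[3]=2,low[4]=5,low[5]=2,low[6]=6); scc=(scc[0]=1,scc[1]=0,scc[2]=1,scc[3]=0,scc[4]=2,scc[5]=0,scc[6]=3)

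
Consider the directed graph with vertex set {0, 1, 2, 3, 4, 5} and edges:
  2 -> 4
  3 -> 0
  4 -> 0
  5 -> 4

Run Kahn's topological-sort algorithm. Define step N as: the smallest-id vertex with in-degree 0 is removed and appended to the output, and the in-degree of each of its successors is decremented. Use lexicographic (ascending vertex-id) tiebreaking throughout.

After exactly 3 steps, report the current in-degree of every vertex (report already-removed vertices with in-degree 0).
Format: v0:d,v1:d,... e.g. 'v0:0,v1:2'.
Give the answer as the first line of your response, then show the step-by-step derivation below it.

v0:1,v1:0,v2:0,v3:0,v4:1,v5:0

step 1: output 1; order=[1]; indeg=(2,0,0,0,2,0)
step 2: output 2; order=[1,2]; indeg=(2,0,0,0,1,0)
step 3: output 3; order=[1,2,3]; indeg=(1,0,0,0,1,0)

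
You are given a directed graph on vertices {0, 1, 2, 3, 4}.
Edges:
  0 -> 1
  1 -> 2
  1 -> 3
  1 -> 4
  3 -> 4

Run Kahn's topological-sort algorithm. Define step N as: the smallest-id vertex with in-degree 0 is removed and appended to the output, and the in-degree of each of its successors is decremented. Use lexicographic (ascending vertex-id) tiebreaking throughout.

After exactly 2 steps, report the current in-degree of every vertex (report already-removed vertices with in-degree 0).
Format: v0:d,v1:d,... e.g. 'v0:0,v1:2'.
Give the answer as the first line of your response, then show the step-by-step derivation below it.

v0:0,v1:0,v2:0,v3:0,v4:1

step 1: output 0; order=[0]; indeg=(0,0,1,1,2)
step 2: output 1; order=[0,1]; indeg=(0,0,0,0,1)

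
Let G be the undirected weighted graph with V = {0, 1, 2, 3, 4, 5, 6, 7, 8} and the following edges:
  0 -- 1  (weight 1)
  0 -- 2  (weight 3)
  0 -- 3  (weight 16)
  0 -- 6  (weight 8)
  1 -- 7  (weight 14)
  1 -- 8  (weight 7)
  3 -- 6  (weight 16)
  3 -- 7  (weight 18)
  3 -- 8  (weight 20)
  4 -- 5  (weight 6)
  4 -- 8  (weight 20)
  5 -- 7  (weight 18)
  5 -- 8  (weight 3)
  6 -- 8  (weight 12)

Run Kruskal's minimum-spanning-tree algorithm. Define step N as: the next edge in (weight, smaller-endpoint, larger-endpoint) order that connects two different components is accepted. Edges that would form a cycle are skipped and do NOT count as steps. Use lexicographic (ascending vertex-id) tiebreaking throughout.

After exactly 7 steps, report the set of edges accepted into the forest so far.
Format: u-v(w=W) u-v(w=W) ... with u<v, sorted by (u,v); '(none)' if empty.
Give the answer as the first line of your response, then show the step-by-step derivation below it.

0-1(w=1) 0-2(w=3) 0-6(w=8) 1-7(w=14) 1-8(w=7) 4-5(w=6) 5-8(w=3)

step 1: add edge 0-1 (w=1); MST = {0-1(w=1)}
step 2: add edge 0-2 (w=3); MST = {0-1(w=1) 0-2(w=3)}
step 3: add edge 5-8 (w=3); MST = {0-1(w=1) 0-2(w=3) 5-8(w=3)}
step 4: add edge 4-5 (w=6); MST = {0-1(w=1) 0-2(w=3) 4-5(w=6) 5-8(w=3)}
step 5: add edge 1-8 (w=7); MST = {0-1(w=1) 0-2(w=3) 1-8(w=7) 4-5(w=6) 5-8(w=3)}
step 6: add edge 0-6 (w=8); MST = {0-1(w=1) 0-2(w=3) 0-6(w=8) 1-8(w=7) 4-5(w=6) 5-8(w=3)}
step 7: add edge 1-7 (w=14); MST = {0-1(w=1) 0-2(w=3) 0-6(w=8) 1-7(w=14) 1-8(w=7) 4-5(w=6) 5-8(w=3)}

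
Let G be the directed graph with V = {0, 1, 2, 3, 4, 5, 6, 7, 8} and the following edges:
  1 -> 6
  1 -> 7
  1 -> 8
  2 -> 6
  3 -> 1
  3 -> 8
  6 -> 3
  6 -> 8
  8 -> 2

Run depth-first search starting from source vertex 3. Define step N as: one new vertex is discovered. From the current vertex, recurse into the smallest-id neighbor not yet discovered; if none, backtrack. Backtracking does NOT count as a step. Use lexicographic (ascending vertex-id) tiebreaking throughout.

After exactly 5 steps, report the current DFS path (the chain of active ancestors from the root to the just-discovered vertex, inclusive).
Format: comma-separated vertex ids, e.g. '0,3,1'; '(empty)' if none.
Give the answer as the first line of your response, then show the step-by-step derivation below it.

3,1,6,8,2

step 1: discover 3; path=3; order=3
step 2: discover 1; path=3>1; order=3,1
step 3: discover 6; path=3>1>6; order=3,1,6
step 4: discover 8; path=3>1>6>8; order=3,1,6,8
step 5: discover 2; path=3>1>6>8>2; order=3,1,6,8,2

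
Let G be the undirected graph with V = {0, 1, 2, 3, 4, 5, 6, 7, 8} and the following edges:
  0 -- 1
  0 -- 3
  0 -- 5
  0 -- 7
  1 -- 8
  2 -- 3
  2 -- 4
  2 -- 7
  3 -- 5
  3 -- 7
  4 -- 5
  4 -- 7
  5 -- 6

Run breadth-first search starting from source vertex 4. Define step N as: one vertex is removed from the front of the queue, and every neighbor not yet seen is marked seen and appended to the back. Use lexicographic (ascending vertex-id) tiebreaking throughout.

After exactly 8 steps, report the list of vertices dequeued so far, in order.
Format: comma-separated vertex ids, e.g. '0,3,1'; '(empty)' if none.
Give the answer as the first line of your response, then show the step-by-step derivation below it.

4,2,5,7,3,0,6,1

step 1: dequeue 4; queue=[2,5,7]; order=4
step 2: dequeue 2; queue=[5,7,3]; order=4,2
step 3: dequeue 5; queue=[7,3,0,6]; order=4,2,5
step 4: dequeue 7; queue=[3,0,6]; order=4,2,5,7
step 5: dequeue 3; queue=[0,6]; order=4,2,5,7,3
step 6: dequeue 0; queue=[6,1]; order=4,2,5,7,3,0
step 7: dequeue 6; queue=[1]; order=4,2,5,7,3,0,6
step 8: dequeue 1; queue=[8]; order=4,2,5,7,3,0,6,1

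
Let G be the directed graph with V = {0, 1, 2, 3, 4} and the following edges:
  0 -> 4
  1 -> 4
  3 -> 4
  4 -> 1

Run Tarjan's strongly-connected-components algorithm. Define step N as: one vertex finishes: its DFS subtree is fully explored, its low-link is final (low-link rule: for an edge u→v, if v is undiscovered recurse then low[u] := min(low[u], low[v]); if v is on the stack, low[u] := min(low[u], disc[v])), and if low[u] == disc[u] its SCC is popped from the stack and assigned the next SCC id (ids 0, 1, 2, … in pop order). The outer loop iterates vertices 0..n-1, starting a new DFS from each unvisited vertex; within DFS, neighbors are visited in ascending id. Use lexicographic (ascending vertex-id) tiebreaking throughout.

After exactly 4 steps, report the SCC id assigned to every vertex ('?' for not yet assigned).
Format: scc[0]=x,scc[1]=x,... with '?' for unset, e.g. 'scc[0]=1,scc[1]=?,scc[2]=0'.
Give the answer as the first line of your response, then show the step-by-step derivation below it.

scc[0]=1,scc[1]=0,scc[2]=2,scc[3]=?,scc[4]=0

step 1: low=(low[0]=0,low[1]=1,low[2]=?,low[3]=?,low[4]=1); scc=(scc[0]=?,scc[1]=?,scc[2]=?,scc[3]=?,scc[4]=?)
step 2: low=(low[0]=0,low[1]=1,low[2]=?,low[3]=?,low[4]=1); scc=(scc[0]=?,scc[1]=0,scc[2]=?,scc[3]=?,scc[4]=0)
step 3: low=(low[0]=0,low[1]=1,low[2]=?,low[3]=?,low[4]=1); scc=(scc[0]=1,scc[1]=0,scc[2]=?,scc[3]=?,scc[4]=0)
step 4: low=(low[0]=0,low[1]=1,low[2]=3,low[3]=?,low[4]=1); scc=(scc[0]=1,scc[1]=0,scc[2]=2,scc[3]=?,scc[4]=0)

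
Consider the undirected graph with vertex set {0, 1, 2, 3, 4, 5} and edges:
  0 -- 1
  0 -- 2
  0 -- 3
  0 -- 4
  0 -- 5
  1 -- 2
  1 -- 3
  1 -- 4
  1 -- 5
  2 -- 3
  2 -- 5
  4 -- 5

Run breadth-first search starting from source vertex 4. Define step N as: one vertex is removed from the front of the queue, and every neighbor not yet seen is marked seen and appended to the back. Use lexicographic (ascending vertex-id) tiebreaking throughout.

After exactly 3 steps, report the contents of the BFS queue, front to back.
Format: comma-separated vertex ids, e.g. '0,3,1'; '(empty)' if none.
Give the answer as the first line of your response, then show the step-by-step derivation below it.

5,2,3

step 1: dequeue 4; queue=[0,1,5]; order=4
step 2: dequeue 0; queue=[1,5,2,3]; order=4,0
step 3: dequeue 1; queue=[5,2,3]; order=4,0,1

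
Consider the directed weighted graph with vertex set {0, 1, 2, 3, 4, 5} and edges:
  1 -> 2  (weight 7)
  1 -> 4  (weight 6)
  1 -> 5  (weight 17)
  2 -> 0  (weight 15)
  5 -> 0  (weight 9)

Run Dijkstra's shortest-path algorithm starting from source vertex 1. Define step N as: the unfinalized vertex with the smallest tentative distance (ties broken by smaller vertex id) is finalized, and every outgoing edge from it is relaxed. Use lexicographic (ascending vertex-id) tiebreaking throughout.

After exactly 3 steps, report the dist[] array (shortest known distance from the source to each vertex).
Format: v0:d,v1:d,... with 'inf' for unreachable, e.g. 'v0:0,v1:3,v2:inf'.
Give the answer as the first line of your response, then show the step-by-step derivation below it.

v0:22,v1:0,v2:7,v3:inf,v4:6,v5:17

step 1: dist = v0:inf,v1:0,v2:7,v3:inf,v4:6,v5:17
step 2: dist = v0:inf,v1:0,v2:7,v3:inf,v4:6,v5:17
step 3: dist = v0:22,v1:0,v2:7,v3:inf,v4:6,v5:17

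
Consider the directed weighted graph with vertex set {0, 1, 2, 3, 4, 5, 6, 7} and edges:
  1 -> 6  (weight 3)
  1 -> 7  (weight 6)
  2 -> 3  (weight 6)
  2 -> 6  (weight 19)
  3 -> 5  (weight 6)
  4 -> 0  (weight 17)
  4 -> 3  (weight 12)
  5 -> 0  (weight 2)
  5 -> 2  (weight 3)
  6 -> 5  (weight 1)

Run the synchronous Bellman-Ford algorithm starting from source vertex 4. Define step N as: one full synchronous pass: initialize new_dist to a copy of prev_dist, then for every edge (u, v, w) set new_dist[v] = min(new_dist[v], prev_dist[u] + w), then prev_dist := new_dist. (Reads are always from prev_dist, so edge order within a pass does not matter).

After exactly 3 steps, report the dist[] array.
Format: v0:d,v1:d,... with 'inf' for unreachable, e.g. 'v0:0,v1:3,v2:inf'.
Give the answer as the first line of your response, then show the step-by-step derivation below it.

v0:17,v1:inf,v2:21,v3:12,v4:0,v5:18,v6:inf,v7:inf

step 1: dist = v0:17,v1:inf,v2:inf,v3:12,v4:0,v5:inf,v6:inf,v7:inf
step 2: dist = v0:17,v1:inf,v2:inf,v3:12,v4:0,v5:18,v6:inf,v7:inf
step 3: dist = v0:17,v1:inf,v2:21,v3:12,v4:0,v5:18,v6:inf,v7:inf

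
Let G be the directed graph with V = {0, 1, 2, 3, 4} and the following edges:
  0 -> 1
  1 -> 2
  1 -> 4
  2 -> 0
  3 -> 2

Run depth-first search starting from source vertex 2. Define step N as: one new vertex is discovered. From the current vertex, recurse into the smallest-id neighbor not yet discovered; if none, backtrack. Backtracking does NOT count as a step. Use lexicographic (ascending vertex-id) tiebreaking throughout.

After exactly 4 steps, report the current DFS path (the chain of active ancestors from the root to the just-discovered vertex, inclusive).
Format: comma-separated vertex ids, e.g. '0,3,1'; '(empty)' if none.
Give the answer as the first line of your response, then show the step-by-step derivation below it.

2,0,1,4

step 1: discover 2; path=2; order=2
step 2: discover 0; path=2>0; order=2,0
step 3: discover 1; path=2>0>1; order=2,0,1
step 4: discover 4; path=2>0>1>4; order=2,0,1,4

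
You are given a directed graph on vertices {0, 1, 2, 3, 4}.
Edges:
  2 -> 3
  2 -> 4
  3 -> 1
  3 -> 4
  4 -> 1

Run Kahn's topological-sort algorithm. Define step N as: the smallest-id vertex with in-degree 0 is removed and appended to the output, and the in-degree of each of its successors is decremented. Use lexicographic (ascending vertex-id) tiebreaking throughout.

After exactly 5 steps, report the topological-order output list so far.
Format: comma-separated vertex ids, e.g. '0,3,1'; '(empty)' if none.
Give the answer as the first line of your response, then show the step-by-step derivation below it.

0,2,3,4,1

step 1: output 0; order=[0]; indeg=(0,2,0,1,2)
step 2: output 2; order=[0,2]; indeg=(0,2,0,0,1)
step 3: output 3; order=[0,2,3]; indeg=(0,1,0,0,0)
step 4: output 4; order=[0,2,3,4]; indeg=(0,0,0,0,0)
step 5: output 1; order=[0,2,3,4,1]; indeg=(0,0,0,0,0)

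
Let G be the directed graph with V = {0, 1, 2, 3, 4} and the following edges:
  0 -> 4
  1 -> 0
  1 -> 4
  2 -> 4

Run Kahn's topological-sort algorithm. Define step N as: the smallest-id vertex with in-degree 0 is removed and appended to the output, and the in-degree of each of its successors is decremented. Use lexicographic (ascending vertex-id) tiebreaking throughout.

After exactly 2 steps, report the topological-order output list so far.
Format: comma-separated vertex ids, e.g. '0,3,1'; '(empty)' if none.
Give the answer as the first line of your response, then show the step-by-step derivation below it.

1,0

step 1: output 1; order=[1]; indeg=(0,0,0,0,2)
step 2: output 0; order=[1,0]; indeg=(0,0,0,0,1)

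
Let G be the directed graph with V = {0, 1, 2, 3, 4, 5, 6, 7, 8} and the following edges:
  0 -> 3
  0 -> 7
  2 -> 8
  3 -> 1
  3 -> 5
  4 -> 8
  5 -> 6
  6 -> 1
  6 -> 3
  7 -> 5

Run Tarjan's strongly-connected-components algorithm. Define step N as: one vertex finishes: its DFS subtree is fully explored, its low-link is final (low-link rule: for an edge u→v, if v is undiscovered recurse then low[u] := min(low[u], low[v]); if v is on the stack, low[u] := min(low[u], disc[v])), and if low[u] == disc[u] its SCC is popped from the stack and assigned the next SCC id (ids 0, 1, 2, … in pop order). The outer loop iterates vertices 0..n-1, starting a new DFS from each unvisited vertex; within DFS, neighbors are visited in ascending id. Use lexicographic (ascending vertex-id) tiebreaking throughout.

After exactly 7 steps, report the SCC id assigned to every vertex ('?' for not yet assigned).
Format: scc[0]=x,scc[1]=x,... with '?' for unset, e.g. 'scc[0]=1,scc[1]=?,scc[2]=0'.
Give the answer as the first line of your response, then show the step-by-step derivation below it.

scc[0]=3,scc[1]=0,scc[2]=?,scc[3]=1,scc[4]=?,scc[5]=1,scc[6]=1,scc[7]=2,scc[8]=4

step 1: low=(low[0]=0,low[1]=2,low[2]=?,low[3]=1,low[4]=?,low[5]=?,low[6]=?,low[7]=?,low[8]=?); scc=(scc[0]=?,scc[1]=0,scc[2]=?,scc[3]=?,scc[4]=?,scc[5]=?,scc[6]=?,scc[7]=?,scc[8]=?)
step 2: low=(low[0]=0,low[1]=2,low[2]=?,low[3]=1,low[4]=?,low[5]=3,low[6]=1,low[7]=?,low[8]=?); scc=(scc[0]=?,scc[1]=0,scc[2]=?,scc[3]=?,scc[4]=?,scc[5]=?,scc[6]=?,scc[7]=?,scc[8]=?)
step 3: low=(low[0]=0,low[1]=2,low[2]=?,low[3]=1,low[4]=?,low[5]=1,low[6]=1,low[7]=?,low[8]=?); scc=(scc[0]=?,scc[1]=0,scc[2]=?,scc[3]=?,scc[4]=?,scc[5]=?,scc[6]=?,scc[7]=?,scc[8]=?)
step 4: low=(low[0]=0,low[1]=2,low[2]=?,low[3]=1,low[4]=?,low[5]=1,low[6]=1,low[7]=?,low[8]=?); scc=(scc[0]=?,scc[1]=0,scc[2]=?,scc[3]=1,scc[4]=?,scc[5]=1,scc[6]=1,scc[7]=?,scc[8]=?)
step 5: low=(low[0]=0,low[1]=2,low[2]=?,low[3]=1,low[4]=?,low[5]=1,low[6]=1,low[7]=5,low[8]=?); scc=(scc[0]=?,scc[1]=0,scc[2]=?,scc[3]=1,scc[4]=?,scc[5]=1,scc[6]=1,scc[7]=2,scc[8]=?)
step 6: low=(low[0]=0,low[1]=2,low[2]=?,low[3]=1,low[4]=?,low[5]=1,low[6]=1,low[7]=5,low[8]=?); scc=(scc[0]=3,scc[1]=0,scc[2]=?,scc[3]=1,scc[4]=?,scc[5]=1,scc[6]=1,scc[7]=2,scc[8]=?)
step 7: low=(low[0]=0,low[1]=2,low[2]=6,low[3]=1,low[4]=?,low[5]=1,low[6]=1,low[7]=5,low[8]=7); scc=(scc[0]=3,scc[1]=0,scc[2]=?,scc[3]=1,scc[4]=?,scc[5]=1,scc[6]=1,scc[7]=2,scc[8]=4)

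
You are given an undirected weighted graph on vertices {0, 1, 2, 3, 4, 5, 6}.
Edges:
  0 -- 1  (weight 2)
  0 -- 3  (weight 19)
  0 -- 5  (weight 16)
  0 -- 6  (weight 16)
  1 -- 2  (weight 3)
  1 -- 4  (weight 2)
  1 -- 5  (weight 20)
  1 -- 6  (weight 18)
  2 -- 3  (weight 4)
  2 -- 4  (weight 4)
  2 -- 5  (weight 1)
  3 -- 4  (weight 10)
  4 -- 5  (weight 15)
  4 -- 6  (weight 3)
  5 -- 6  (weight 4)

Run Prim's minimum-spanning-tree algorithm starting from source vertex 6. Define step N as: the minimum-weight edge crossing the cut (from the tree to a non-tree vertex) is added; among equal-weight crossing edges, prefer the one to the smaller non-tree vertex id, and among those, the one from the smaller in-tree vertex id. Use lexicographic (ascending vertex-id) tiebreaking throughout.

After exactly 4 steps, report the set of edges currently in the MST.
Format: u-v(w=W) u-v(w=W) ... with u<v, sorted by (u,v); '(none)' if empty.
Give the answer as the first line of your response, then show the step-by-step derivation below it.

0-1(w=2) 1-2(w=3) 1-4(w=2) 4-6(w=3)

step 1: add edge 4-6 (w=3); MST = {4-6(w=3)}
step 2: add edge 1-4 (w=2); MST = {1-4(w=2) 4-6(w=3)}
step 3: add edge 0-1 (w=2); MST = {0-1(w=2) 1-4(w=2) 4-6(w=3)}
step 4: add edge 1-2 (w=3); MST = {0-1(w=2) 1-2(w=3) 1-4(w=2) 4-6(w=3)}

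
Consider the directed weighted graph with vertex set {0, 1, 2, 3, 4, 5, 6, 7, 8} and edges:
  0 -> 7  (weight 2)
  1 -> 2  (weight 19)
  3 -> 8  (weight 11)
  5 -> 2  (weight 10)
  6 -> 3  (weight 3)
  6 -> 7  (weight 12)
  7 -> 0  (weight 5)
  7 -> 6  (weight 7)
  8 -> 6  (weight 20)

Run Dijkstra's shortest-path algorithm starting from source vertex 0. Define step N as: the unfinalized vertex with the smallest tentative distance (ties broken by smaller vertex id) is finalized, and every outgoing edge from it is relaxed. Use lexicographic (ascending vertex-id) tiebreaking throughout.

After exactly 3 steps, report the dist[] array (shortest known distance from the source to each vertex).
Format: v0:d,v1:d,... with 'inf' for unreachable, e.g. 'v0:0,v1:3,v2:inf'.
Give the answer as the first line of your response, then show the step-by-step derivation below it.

v0:0,v1:inf,v2:inf,v3:12,v4:inf,v5:inf,v6:9,v7:2,v8:inf

step 1: dist = v0:0,v1:inf,v2:inf,v3:inf,v4:inf,v5:inf,v6:inf,v7:2,v8:inf
step 2: dist = v0:0,v1:inf,v2:inf,v3:inf,v4:inf,v5:inf,v6:9,v7:2,v8:inf
step 3: dist = v0:0,v1:inf,v2:inf,v3:12,v4:inf,v5:inf,v6:9,v7:2,v8:inf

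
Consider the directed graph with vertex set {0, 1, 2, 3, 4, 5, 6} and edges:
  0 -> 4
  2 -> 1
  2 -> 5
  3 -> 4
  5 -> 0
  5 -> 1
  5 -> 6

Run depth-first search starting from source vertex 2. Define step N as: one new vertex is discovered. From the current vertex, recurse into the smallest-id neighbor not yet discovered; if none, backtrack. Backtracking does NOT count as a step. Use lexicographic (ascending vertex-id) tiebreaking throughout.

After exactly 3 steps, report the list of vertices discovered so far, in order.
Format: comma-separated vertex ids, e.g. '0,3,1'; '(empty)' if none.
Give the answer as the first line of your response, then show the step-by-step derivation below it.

2,1,5

step 1: discover 2; path=2; order=2
step 2: discover 1; path=2>1; order=2,1
step 3: discover 5; path=2>5; order=2,1,5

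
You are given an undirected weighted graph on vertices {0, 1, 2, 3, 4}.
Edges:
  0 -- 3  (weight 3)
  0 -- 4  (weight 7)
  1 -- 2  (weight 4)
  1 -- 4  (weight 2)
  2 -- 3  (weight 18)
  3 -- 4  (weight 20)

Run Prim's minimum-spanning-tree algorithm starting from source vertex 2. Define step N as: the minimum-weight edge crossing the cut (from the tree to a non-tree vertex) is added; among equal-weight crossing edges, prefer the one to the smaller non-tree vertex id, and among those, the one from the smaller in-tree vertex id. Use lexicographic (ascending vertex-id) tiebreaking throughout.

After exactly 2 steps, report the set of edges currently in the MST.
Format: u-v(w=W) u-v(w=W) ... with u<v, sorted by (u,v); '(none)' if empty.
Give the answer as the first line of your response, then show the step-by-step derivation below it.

1-2(w=4) 1-4(w=2)

step 1: add edge 1-2 (w=4); MST = {1-2(w=4)}
step 2: add edge 1-4 (w=2); MST = {1-2(w=4) 1-4(w=2)}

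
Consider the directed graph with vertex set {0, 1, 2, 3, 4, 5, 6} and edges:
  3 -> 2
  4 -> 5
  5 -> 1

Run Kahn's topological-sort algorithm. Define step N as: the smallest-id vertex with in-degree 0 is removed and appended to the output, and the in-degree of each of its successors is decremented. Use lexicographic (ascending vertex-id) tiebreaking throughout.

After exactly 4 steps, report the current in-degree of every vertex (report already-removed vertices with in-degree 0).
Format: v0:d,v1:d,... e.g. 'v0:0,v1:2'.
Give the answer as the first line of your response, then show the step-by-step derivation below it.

v0:0,v1:1,v2:0,v3:0,v4:0,v5:0,v6:0

step 1: output 0; order=[0]; indeg=(0,1,1,0,0,1,0)
step 2: output 3; order=[0,3]; indeg=(0,1,0,0,0,1,0)
step 3: output 2; order=[0,3,2]; indeg=(0,1,0,0,0,1,0)
step 4: output 4; order=[0,3,2,4]; indeg=(0,1,0,0,0,0,0)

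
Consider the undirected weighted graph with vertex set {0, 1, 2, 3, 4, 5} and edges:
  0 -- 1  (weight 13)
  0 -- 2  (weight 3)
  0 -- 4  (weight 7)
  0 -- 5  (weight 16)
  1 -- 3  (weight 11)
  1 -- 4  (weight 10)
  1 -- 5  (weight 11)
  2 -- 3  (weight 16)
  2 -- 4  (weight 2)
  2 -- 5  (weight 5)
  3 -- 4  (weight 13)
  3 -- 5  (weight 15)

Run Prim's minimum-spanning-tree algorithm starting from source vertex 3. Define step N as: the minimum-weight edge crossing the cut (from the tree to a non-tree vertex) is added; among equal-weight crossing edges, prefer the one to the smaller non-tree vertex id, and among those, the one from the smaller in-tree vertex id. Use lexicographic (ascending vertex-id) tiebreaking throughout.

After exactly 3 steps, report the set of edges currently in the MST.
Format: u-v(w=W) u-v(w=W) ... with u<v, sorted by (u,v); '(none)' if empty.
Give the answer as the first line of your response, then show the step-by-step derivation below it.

1-3(w=11) 1-4(w=10) 2-4(w=2)

step 1: add edge 1-3 (w=11); MST = {1-3(w=11)}
step 2: add edge 1-4 (w=10); MST = {1-3(w=11) 1-4(w=10)}
step 3: add edge 2-4 (w=2); MST = {1-3(w=11) 1-4(w=10) 2-4(w=2)}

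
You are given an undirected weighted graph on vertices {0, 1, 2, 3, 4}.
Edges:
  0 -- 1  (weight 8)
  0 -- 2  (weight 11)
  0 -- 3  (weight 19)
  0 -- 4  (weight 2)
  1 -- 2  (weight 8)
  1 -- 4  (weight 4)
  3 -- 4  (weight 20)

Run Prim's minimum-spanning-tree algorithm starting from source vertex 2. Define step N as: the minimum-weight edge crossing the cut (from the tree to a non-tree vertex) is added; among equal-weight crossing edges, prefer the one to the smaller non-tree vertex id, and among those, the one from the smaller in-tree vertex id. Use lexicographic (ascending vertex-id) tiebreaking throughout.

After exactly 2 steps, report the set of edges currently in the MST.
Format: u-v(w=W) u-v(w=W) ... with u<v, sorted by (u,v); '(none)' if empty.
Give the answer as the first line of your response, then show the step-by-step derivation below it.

1-2(w=8) 1-4(w=4)

step 1: add edge 1-2 (w=8); MST = {1-2(w=8)}
step 2: add edge 1-4 (w=4); MST = {1-2(w=8) 1-4(w=4)}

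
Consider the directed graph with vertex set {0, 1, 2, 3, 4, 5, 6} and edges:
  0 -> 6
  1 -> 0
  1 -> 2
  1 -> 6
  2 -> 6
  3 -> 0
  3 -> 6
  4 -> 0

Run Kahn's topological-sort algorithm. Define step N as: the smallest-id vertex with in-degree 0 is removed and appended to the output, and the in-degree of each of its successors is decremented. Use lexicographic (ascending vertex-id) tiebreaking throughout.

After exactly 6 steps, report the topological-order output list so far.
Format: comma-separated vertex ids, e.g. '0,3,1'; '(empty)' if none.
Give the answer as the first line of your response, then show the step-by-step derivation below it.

1,2,3,4,0,5

step 1: output 1; order=[1]; indeg=(2,0,0,0,0,0,3)
step 2: output 2; order=[1,2]; indeg=(2,0,0,0,0,0,2)
step 3: output 3; order=[1,2,3]; indeg=(1,0,0,0,0,0,1)
step 4: output 4; order=[1,2,3,4]; indeg=(0,0,0,0,0,0,1)
step 5: output 0; order=[1,2,3,4,0]; indeg=(0,0,0,0,0,0,0)
step 6: output 5; order=[1,2,3,4,0,5]; indeg=(0,0,0,0,0,0,0)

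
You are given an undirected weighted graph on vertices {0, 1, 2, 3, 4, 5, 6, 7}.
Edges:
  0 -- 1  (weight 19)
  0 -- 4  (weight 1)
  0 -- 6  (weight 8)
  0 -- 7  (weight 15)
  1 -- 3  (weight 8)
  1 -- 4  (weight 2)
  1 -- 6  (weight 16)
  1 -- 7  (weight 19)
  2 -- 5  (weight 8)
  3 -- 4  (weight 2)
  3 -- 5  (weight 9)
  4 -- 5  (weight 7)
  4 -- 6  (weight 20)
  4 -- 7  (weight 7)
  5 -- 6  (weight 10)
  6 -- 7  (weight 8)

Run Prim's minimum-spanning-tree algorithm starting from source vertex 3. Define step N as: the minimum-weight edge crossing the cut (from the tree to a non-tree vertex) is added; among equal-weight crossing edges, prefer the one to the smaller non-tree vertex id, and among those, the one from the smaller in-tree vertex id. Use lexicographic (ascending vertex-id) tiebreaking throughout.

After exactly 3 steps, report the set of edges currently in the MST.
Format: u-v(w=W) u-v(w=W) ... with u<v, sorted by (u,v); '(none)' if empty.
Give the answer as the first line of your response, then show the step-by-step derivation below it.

0-4(w=1) 1-4(w=2) 3-4(w=2)

step 1: add edge 3-4 (w=2); MST = {3-4(w=2)}
step 2: add edge 0-4 (w=1); MST = {0-4(w=1) 3-4(w=2)}
step 3: add edge 1-4 (w=2); MST = {0-4(w=1) 1-4(w=2) 3-4(w=2)}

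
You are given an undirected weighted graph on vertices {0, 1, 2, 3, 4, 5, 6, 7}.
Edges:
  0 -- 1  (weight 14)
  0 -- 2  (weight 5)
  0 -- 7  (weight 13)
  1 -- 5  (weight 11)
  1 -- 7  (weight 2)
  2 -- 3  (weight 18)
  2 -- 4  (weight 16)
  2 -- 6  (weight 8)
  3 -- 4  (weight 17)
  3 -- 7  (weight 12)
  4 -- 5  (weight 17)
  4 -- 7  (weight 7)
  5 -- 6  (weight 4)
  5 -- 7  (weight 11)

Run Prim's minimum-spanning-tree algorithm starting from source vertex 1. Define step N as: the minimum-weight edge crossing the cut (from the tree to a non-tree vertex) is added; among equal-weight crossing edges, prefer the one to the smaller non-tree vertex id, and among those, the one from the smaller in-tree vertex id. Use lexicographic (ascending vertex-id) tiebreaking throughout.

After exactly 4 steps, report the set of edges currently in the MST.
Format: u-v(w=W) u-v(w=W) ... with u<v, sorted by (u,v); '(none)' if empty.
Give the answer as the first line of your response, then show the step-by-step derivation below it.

1-5(w=11) 1-7(w=2) 4-7(w=7) 5-6(w=4)

step 1: add edge 1-7 (w=2); MST = {1-7(w=2)}
step 2: add edge 4-7 (w=7); MST = {1-7(w=2) 4-7(w=7)}
step 3: add edge 1-5 (w=11); MST = {1-5(w=11) 1-7(w=2) 4-7(w=7)}
step 4: add edge 5-6 (w=4); MST = {1-5(w=11) 1-7(w=2) 4-7(w=7) 5-6(w=4)}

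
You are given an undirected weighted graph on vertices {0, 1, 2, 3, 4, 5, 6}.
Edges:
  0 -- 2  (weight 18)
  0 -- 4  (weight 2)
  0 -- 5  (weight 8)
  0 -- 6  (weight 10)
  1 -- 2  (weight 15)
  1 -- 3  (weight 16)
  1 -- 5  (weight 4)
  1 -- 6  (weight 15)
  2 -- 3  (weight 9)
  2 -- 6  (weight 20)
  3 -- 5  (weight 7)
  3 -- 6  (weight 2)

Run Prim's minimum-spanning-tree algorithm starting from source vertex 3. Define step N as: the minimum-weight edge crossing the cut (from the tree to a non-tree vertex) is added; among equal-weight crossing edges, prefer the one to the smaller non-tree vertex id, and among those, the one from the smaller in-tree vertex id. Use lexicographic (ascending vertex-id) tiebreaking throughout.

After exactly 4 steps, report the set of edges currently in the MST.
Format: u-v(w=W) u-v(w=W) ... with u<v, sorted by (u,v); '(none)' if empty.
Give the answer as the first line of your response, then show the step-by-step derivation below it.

0-5(w=8) 1-5(w=4) 3-5(w=7) 3-6(w=2)

step 1: add edge 3-6 (w=2); MST = {3-6(w=2)}
step 2: add edge 3-5 (w=7); MST = {3-5(w=7) 3-6(w=2)}
step 3: add edge 1-5 (w=4); MST = {1-5(w=4) 3-5(w=7) 3-6(w=2)}
step 4: add edge 0-5 (w=8); MST = {0-5(w=8) 1-5(w=4) 3-5(w=7) 3-6(w=2)}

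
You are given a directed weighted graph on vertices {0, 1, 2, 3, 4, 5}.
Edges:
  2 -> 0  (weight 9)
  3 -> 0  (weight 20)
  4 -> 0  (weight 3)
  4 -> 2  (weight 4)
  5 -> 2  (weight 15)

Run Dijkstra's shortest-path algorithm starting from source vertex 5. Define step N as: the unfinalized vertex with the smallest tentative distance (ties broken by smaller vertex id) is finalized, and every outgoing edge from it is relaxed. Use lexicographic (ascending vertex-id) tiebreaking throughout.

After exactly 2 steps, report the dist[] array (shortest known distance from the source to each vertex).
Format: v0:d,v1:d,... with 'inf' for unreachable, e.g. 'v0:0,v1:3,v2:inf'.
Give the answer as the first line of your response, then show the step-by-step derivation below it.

v0:24,v1:inf,v2:15,v3:inf,v4:inf,v5:0

step 1: dist = v0:inf,v1:inf,v2:15,v3:inf,v4:inf,v5:0
step 2: dist = v0:24,v1:inf,v2:15,v3:inf,v4:inf,v5:0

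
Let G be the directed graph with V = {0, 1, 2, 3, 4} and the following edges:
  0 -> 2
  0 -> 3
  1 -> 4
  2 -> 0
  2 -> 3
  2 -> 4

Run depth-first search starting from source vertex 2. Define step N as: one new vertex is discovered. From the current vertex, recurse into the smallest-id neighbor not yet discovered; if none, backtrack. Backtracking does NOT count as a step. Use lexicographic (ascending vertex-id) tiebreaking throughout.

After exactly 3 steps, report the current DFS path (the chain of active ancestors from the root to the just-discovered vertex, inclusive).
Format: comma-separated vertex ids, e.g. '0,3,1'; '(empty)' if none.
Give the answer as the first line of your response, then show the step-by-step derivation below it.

2,0,3

step 1: discover 2; path=2; order=2
step 2: discover 0; path=2>0; order=2,0
step 3: discover 3; path=2>0>3; order=2,0,3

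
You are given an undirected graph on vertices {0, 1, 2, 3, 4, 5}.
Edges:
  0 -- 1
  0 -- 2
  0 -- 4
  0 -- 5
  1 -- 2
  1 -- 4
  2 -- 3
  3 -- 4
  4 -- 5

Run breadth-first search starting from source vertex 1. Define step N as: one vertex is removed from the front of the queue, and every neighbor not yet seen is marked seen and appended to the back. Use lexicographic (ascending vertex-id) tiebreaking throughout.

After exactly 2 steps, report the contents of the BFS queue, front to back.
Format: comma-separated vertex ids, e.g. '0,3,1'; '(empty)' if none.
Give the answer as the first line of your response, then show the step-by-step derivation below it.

2,4,5

step 1: dequeue 1; queue=[0,2,4]; order=1
step 2: dequeue 0; queue=[2,4,5]; order=1,0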